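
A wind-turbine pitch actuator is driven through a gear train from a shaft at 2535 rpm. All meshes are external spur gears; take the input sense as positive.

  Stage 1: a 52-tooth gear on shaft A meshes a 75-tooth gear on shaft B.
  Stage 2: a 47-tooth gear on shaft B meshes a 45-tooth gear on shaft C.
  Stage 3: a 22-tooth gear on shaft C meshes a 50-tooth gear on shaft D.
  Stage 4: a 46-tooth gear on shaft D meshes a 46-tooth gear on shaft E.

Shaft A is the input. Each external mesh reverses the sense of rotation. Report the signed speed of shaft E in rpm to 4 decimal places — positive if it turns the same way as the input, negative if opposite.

+807.7148 rpm (same as input, |ω| = 807.7148 rpm)

Stage 1 [52T→75T]: ω = 2535.0000×52/75 = 1757.6000 rpm, dir flips to −; running = −1757.6000
Stage 2 [47T→45T]: ω = 1757.6000×47/45 = 1835.7156 rpm, dir flips to +; running = +1835.7156
Stage 3 [22T→50T]: ω = 1835.7156×22/50 = 807.7148 rpm, dir flips to −; running = −807.7148
Stage 4 [46T→46T]: ω = 807.7148×46/46 = 807.7148 rpm, dir flips to +; running = +807.7148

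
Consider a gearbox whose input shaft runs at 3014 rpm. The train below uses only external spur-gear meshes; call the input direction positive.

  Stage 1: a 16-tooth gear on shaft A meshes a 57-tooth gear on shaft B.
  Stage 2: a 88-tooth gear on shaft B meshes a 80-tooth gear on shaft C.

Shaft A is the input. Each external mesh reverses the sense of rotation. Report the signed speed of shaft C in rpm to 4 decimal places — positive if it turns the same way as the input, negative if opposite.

Stage 1 [16T→57T]: ω = 3014.0000×16/57 = 846.0351 rpm, dir flips to −; running = −846.0351
Stage 2 [88T→80T]: ω = 846.0351×88/80 = 930.6386 rpm, dir flips to +; running = +930.6386

+930.6386 rpm (same as input, |ω| = 930.6386 rpm)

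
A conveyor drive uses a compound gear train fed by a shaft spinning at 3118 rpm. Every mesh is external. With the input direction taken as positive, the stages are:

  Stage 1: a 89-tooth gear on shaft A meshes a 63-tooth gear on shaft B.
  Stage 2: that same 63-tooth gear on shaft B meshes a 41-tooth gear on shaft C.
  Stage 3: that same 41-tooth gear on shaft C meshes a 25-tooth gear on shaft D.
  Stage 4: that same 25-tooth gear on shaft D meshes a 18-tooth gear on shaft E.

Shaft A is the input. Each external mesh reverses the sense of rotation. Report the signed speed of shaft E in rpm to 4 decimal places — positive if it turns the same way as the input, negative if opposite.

+15416.7778 rpm (same as input, |ω| = 15416.7778 rpm)

Stage 1 [89T→63T]: ω = 3118.0000×89/63 = 4404.7937 rpm, dir flips to −; running = −4404.7937
Stage 2 [63T→41T]: ω = 4404.7937×63/41 = 6768.3415 rpm, dir flips to +; running = +6768.3415
Stage 3 [41T→25T]: ω = 6768.3415×41/25 = 11100.0800 rpm, dir flips to −; running = −11100.0800
Stage 4 [25T→18T]: ω = 11100.0800×25/18 = 15416.7778 rpm, dir flips to +; running = +15416.7778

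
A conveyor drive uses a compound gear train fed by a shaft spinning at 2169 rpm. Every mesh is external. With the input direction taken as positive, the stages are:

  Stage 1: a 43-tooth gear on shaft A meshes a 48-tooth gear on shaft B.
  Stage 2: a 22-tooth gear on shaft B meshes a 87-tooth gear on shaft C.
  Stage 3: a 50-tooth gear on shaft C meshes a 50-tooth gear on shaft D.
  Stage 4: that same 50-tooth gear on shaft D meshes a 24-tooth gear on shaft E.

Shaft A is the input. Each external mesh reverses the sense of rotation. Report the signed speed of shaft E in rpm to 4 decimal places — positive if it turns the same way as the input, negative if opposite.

+1023.6440 rpm (same as input, |ω| = 1023.6440 rpm)

Stage 1 [43T→48T]: ω = 2169.0000×43/48 = 1943.0625 rpm, dir flips to −; running = −1943.0625
Stage 2 [22T→87T]: ω = 1943.0625×22/87 = 491.3491 rpm, dir flips to +; running = +491.3491
Stage 3 [50T→50T]: ω = 491.3491×50/50 = 491.3491 rpm, dir flips to −; running = −491.3491
Stage 4 [50T→24T]: ω = 491.3491×50/24 = 1023.6440 rpm, dir flips to +; running = +1023.6440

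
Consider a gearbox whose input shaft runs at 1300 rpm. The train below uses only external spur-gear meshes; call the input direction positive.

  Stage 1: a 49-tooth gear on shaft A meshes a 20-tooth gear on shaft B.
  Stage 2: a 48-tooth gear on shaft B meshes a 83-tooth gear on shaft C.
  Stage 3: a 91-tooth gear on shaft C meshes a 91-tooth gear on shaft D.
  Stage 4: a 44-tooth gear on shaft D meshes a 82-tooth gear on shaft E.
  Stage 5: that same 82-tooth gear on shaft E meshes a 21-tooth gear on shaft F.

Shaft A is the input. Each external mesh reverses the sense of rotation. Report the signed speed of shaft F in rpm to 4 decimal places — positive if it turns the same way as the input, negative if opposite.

Stage 1 [49T→20T]: ω = 1300.0000×49/20 = 3185.0000 rpm, dir flips to −; running = −3185.0000
Stage 2 [48T→83T]: ω = 3185.0000×48/83 = 1841.9277 rpm, dir flips to +; running = +1841.9277
Stage 3 [91T→91T]: ω = 1841.9277×91/91 = 1841.9277 rpm, dir flips to −; running = −1841.9277
Stage 4 [44T→82T]: ω = 1841.9277×44/82 = 988.3515 rpm, dir flips to +; running = +988.3515
Stage 5 [82T→21T]: ω = 988.3515×82/21 = 3859.2771 rpm, dir flips to −; running = −3859.2771

-3859.2771 rpm (opposite to input, |ω| = 3859.2771 rpm)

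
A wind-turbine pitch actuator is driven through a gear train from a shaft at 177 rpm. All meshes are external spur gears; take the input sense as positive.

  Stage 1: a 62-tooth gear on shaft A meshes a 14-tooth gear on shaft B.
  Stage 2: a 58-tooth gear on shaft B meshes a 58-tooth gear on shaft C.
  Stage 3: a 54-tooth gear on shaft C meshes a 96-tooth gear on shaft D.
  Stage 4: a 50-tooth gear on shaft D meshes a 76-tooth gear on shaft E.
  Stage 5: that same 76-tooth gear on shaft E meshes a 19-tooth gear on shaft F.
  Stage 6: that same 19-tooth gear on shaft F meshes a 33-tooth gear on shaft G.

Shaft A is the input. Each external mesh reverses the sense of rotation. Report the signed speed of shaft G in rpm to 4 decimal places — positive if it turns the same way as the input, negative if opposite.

+668.0601 rpm (same as input, |ω| = 668.0601 rpm)

Stage 1 [62T→14T]: ω = 177.0000×62/14 = 783.8571 rpm, dir flips to −; running = −783.8571
Stage 2 [58T→58T]: ω = 783.8571×58/58 = 783.8571 rpm, dir flips to +; running = +783.8571
Stage 3 [54T→96T]: ω = 783.8571×54/96 = 440.9196 rpm, dir flips to −; running = −440.9196
Stage 4 [50T→76T]: ω = 440.9196×50/76 = 290.0787 rpm, dir flips to +; running = +290.0787
Stage 5 [76T→19T]: ω = 290.0787×76/19 = 1160.3148 rpm, dir flips to −; running = −1160.3148
Stage 6 [19T→33T]: ω = 1160.3148×19/33 = 668.0601 rpm, dir flips to +; running = +668.0601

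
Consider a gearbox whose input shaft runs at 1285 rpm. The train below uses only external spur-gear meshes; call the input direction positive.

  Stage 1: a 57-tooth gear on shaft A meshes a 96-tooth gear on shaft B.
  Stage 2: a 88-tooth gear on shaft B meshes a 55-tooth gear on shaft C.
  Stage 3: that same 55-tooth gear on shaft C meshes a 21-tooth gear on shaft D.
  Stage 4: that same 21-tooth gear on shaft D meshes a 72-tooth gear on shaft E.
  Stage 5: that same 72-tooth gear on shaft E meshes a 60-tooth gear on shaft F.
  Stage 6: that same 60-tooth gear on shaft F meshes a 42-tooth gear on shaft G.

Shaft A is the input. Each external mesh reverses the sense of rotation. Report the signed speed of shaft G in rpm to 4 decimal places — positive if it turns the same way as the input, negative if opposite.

Stage 1 [57T→96T]: ω = 1285.0000×57/96 = 762.9688 rpm, dir flips to −; running = −762.9688
Stage 2 [88T→55T]: ω = 762.9688×88/55 = 1220.7500 rpm, dir flips to +; running = +1220.7500
Stage 3 [55T→21T]: ω = 1220.7500×55/21 = 3197.2024 rpm, dir flips to −; running = −3197.2024
Stage 4 [21T→72T]: ω = 3197.2024×21/72 = 932.5174 rpm, dir flips to +; running = +932.5174
Stage 5 [72T→60T]: ω = 932.5174×72/60 = 1119.0208 rpm, dir flips to −; running = −1119.0208
Stage 6 [60T→42T]: ω = 1119.0208×60/42 = 1598.6012 rpm, dir flips to +; running = +1598.6012

+1598.6012 rpm (same as input, |ω| = 1598.6012 rpm)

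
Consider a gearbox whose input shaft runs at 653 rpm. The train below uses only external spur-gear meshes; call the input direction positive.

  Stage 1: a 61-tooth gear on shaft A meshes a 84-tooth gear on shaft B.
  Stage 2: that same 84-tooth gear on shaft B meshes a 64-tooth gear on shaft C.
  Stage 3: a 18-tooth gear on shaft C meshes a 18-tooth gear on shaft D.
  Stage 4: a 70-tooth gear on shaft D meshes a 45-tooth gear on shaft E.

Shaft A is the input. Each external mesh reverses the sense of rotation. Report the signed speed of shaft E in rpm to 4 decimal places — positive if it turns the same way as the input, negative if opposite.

+968.1632 rpm (same as input, |ω| = 968.1632 rpm)

Stage 1 [61T→84T]: ω = 653.0000×61/84 = 474.2024 rpm, dir flips to −; running = −474.2024
Stage 2 [84T→64T]: ω = 474.2024×84/64 = 622.3906 rpm, dir flips to +; running = +622.3906
Stage 3 [18T→18T]: ω = 622.3906×18/18 = 622.3906 rpm, dir flips to −; running = −622.3906
Stage 4 [70T→45T]: ω = 622.3906×70/45 = 968.1632 rpm, dir flips to +; running = +968.1632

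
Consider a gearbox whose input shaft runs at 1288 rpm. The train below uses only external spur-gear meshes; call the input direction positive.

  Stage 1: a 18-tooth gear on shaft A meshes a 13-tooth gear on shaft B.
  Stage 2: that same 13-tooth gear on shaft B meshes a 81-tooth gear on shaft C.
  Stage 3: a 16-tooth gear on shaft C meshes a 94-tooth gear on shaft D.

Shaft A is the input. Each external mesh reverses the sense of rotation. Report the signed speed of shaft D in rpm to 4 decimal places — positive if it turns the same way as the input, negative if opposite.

Stage 1 [18T→13T]: ω = 1288.0000×18/13 = 1783.3846 rpm, dir flips to −; running = −1783.3846
Stage 2 [13T→81T]: ω = 1783.3846×13/81 = 286.2222 rpm, dir flips to +; running = +286.2222
Stage 3 [16T→94T]: ω = 286.2222×16/94 = 48.7187 rpm, dir flips to −; running = −48.7187

-48.7187 rpm (opposite to input, |ω| = 48.7187 rpm)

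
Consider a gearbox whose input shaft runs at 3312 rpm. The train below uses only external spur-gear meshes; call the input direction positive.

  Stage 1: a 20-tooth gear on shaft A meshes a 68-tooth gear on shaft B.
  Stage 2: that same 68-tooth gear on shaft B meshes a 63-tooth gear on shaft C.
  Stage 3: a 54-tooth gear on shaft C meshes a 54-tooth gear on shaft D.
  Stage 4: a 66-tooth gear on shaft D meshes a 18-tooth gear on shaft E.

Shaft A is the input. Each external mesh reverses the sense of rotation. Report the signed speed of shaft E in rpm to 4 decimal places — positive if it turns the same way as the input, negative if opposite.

+3855.2381 rpm (same as input, |ω| = 3855.2381 rpm)

Stage 1 [20T→68T]: ω = 3312.0000×20/68 = 974.1176 rpm, dir flips to −; running = −974.1176
Stage 2 [68T→63T]: ω = 974.1176×68/63 = 1051.4286 rpm, dir flips to +; running = +1051.4286
Stage 3 [54T→54T]: ω = 1051.4286×54/54 = 1051.4286 rpm, dir flips to −; running = −1051.4286
Stage 4 [66T→18T]: ω = 1051.4286×66/18 = 3855.2381 rpm, dir flips to +; running = +3855.2381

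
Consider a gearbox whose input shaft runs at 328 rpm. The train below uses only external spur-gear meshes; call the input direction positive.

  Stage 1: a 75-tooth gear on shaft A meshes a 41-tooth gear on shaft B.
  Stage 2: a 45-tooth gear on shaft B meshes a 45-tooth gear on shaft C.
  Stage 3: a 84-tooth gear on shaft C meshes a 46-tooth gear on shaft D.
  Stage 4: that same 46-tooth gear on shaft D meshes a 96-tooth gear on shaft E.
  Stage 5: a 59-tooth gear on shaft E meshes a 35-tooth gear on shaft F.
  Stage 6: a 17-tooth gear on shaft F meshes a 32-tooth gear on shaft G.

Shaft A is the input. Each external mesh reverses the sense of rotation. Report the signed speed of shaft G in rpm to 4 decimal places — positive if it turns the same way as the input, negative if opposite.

Stage 1 [75T→41T]: ω = 328.0000×75/41 = 600.0000 rpm, dir flips to −; running = −600.0000
Stage 2 [45T→45T]: ω = 600.0000×45/45 = 600.0000 rpm, dir flips to +; running = +600.0000
Stage 3 [84T→46T]: ω = 600.0000×84/46 = 1095.6522 rpm, dir flips to −; running = −1095.6522
Stage 4 [46T→96T]: ω = 1095.6522×46/96 = 525.0000 rpm, dir flips to +; running = +525.0000
Stage 5 [59T→35T]: ω = 525.0000×59/35 = 885.0000 rpm, dir flips to −; running = −885.0000
Stage 6 [17T→32T]: ω = 885.0000×17/32 = 470.1562 rpm, dir flips to +; running = +470.1562

+470.1562 rpm (same as input, |ω| = 470.1562 rpm)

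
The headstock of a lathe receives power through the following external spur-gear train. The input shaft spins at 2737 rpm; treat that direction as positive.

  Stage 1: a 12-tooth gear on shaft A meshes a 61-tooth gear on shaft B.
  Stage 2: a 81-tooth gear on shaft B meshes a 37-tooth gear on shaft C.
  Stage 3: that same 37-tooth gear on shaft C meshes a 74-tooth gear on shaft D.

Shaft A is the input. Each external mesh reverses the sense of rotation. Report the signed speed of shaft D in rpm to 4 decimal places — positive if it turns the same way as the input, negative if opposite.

-589.3584 rpm (opposite to input, |ω| = 589.3584 rpm)

Stage 1 [12T→61T]: ω = 2737.0000×12/61 = 538.4262 rpm, dir flips to −; running = −538.4262
Stage 2 [81T→37T]: ω = 538.4262×81/37 = 1178.7169 rpm, dir flips to +; running = +1178.7169
Stage 3 [37T→74T]: ω = 1178.7169×37/74 = 589.3584 rpm, dir flips to −; running = −589.3584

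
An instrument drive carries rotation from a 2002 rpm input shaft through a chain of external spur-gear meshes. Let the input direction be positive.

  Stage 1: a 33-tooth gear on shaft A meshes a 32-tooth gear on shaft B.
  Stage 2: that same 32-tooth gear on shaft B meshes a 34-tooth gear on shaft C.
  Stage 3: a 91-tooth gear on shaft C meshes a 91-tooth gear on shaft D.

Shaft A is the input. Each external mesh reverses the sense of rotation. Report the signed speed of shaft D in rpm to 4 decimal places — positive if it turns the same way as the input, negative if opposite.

-1943.1176 rpm (opposite to input, |ω| = 1943.1176 rpm)

Stage 1 [33T→32T]: ω = 2002.0000×33/32 = 2064.5625 rpm, dir flips to −; running = −2064.5625
Stage 2 [32T→34T]: ω = 2064.5625×32/34 = 1943.1176 rpm, dir flips to +; running = +1943.1176
Stage 3 [91T→91T]: ω = 1943.1176×91/91 = 1943.1176 rpm, dir flips to −; running = −1943.1176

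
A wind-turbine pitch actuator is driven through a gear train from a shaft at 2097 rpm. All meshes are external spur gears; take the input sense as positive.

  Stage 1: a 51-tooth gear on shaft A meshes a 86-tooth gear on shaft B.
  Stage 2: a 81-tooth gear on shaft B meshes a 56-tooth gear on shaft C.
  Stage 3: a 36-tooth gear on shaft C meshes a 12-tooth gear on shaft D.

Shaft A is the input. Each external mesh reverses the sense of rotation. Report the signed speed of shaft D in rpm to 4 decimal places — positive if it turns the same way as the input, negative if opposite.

Stage 1 [51T→86T]: ω = 2097.0000×51/86 = 1243.5698 rpm, dir flips to −; running = −1243.5698
Stage 2 [81T→56T]: ω = 1243.5698×81/56 = 1798.7348 rpm, dir flips to +; running = +1798.7348
Stage 3 [36T→12T]: ω = 1798.7348×36/12 = 5396.2045 rpm, dir flips to −; running = −5396.2045

-5396.2045 rpm (opposite to input, |ω| = 5396.2045 rpm)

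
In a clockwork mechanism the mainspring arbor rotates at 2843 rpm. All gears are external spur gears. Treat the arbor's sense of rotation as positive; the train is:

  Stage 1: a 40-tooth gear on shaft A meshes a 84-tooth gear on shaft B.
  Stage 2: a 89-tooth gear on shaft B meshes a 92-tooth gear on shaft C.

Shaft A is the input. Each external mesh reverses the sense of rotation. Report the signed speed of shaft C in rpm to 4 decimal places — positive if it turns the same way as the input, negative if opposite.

Stage 1 [40T→84T]: ω = 2843.0000×40/84 = 1353.8095 rpm, dir flips to −; running = −1353.8095
Stage 2 [89T→92T]: ω = 1353.8095×89/92 = 1309.6636 rpm, dir flips to +; running = +1309.6636

+1309.6636 rpm (same as input, |ω| = 1309.6636 rpm)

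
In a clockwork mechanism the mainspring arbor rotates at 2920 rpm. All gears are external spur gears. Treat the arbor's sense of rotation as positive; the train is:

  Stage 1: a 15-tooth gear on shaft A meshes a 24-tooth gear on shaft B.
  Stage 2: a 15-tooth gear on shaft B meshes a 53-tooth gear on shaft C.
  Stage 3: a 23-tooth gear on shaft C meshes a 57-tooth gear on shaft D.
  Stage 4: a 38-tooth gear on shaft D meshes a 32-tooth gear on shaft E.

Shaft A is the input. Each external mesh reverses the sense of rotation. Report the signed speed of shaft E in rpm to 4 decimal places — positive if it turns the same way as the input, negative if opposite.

Stage 1 [15T→24T]: ω = 2920.0000×15/24 = 1825.0000 rpm, dir flips to −; running = −1825.0000
Stage 2 [15T→53T]: ω = 1825.0000×15/53 = 516.5094 rpm, dir flips to +; running = +516.5094
Stage 3 [23T→57T]: ω = 516.5094×23/57 = 208.4161 rpm, dir flips to −; running = −208.4161
Stage 4 [38T→32T]: ω = 208.4161×38/32 = 247.4941 rpm, dir flips to +; running = +247.4941

+247.4941 rpm (same as input, |ω| = 247.4941 rpm)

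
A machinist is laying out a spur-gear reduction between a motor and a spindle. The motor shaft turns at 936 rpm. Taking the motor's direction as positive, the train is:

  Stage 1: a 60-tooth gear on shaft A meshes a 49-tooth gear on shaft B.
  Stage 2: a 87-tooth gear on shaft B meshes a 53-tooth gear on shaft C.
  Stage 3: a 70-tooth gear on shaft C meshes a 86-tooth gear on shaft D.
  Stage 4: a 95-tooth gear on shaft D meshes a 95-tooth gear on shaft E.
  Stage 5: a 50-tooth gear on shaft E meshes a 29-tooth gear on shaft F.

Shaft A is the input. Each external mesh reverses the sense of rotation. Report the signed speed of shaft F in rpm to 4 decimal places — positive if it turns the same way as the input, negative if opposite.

Stage 1 [60T→49T]: ω = 936.0000×60/49 = 1146.1224 rpm, dir flips to −; running = −1146.1224
Stage 2 [87T→53T]: ω = 1146.1224×87/53 = 1881.3708 rpm, dir flips to +; running = +1881.3708
Stage 3 [70T→86T]: ω = 1881.3708×70/86 = 1531.3483 rpm, dir flips to −; running = −1531.3483
Stage 4 [95T→95T]: ω = 1531.3483×95/95 = 1531.3483 rpm, dir flips to +; running = +1531.3483
Stage 5 [50T→29T]: ω = 1531.3483×50/29 = 2640.2558 rpm, dir flips to −; running = −2640.2558

-2640.2558 rpm (opposite to input, |ω| = 2640.2558 rpm)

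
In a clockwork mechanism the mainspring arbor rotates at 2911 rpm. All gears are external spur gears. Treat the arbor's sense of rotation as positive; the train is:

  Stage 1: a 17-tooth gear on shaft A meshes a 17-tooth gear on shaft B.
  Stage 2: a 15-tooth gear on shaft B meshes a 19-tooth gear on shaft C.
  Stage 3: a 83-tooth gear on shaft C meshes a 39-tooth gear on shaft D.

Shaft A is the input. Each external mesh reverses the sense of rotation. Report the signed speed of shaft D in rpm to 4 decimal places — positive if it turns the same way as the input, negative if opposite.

-4890.9514 rpm (opposite to input, |ω| = 4890.9514 rpm)

Stage 1 [17T→17T]: ω = 2911.0000×17/17 = 2911.0000 rpm, dir flips to −; running = −2911.0000
Stage 2 [15T→19T]: ω = 2911.0000×15/19 = 2298.1579 rpm, dir flips to +; running = +2298.1579
Stage 3 [83T→39T]: ω = 2298.1579×83/39 = 4890.9514 rpm, dir flips to −; running = −4890.9514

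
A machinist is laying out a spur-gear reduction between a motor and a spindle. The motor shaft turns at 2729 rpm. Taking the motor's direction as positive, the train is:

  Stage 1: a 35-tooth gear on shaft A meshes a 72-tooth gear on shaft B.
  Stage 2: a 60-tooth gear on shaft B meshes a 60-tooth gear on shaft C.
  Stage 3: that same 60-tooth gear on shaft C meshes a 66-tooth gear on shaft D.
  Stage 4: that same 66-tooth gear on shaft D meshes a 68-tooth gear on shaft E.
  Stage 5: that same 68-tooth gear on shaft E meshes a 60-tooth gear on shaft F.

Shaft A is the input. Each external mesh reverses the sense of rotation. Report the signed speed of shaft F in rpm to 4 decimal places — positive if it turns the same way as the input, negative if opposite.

-1326.5972 rpm (opposite to input, |ω| = 1326.5972 rpm)

Stage 1 [35T→72T]: ω = 2729.0000×35/72 = 1326.5972 rpm, dir flips to −; running = −1326.5972
Stage 2 [60T→60T]: ω = 1326.5972×60/60 = 1326.5972 rpm, dir flips to +; running = +1326.5972
Stage 3 [60T→66T]: ω = 1326.5972×60/66 = 1205.9975 rpm, dir flips to −; running = −1205.9975
Stage 4 [66T→68T]: ω = 1205.9975×66/68 = 1170.5270 rpm, dir flips to +; running = +1170.5270
Stage 5 [68T→60T]: ω = 1170.5270×68/60 = 1326.5972 rpm, dir flips to −; running = −1326.5972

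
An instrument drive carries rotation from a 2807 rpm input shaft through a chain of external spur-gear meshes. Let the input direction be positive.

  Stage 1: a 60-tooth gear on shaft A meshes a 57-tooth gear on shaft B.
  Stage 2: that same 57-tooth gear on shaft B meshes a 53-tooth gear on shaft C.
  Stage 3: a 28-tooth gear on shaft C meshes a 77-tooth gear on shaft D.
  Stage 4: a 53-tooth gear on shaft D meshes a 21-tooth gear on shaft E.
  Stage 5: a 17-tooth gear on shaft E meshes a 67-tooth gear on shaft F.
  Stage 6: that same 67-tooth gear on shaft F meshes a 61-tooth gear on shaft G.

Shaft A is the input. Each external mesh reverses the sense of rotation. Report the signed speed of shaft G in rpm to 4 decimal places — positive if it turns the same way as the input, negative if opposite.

+812.7571 rpm (same as input, |ω| = 812.7571 rpm)

Stage 1 [60T→57T]: ω = 2807.0000×60/57 = 2954.7368 rpm, dir flips to −; running = −2954.7368
Stage 2 [57T→53T]: ω = 2954.7368×57/53 = 3177.7358 rpm, dir flips to +; running = +3177.7358
Stage 3 [28T→77T]: ω = 3177.7358×28/77 = 1155.5403 rpm, dir flips to −; running = −1155.5403
Stage 4 [53T→21T]: ω = 1155.5403×53/21 = 2916.3636 rpm, dir flips to +; running = +2916.3636
Stage 5 [17T→67T]: ω = 2916.3636×17/67 = 739.9729 rpm, dir flips to −; running = −739.9729
Stage 6 [67T→61T]: ω = 739.9729×67/61 = 812.7571 rpm, dir flips to +; running = +812.7571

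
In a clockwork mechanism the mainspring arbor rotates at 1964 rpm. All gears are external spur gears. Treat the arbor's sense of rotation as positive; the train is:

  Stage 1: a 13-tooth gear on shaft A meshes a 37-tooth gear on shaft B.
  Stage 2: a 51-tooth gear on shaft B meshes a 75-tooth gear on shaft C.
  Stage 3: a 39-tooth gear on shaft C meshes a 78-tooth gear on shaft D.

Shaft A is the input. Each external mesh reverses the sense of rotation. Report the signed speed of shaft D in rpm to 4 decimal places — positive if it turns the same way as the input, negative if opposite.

Stage 1 [13T→37T]: ω = 1964.0000×13/37 = 690.0541 rpm, dir flips to −; running = −690.0541
Stage 2 [51T→75T]: ω = 690.0541×51/75 = 469.2368 rpm, dir flips to +; running = +469.2368
Stage 3 [39T→78T]: ω = 469.2368×39/78 = 234.6184 rpm, dir flips to −; running = −234.6184

-234.6184 rpm (opposite to input, |ω| = 234.6184 rpm)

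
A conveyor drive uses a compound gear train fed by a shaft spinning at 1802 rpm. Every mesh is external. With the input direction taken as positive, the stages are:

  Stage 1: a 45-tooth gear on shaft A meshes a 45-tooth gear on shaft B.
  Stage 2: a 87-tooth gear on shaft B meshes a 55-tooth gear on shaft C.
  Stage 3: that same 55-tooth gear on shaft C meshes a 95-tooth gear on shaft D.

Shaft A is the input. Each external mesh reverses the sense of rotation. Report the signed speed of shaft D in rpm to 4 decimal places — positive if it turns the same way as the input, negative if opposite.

Stage 1 [45T→45T]: ω = 1802.0000×45/45 = 1802.0000 rpm, dir flips to −; running = −1802.0000
Stage 2 [87T→55T]: ω = 1802.0000×87/55 = 2850.4364 rpm, dir flips to +; running = +2850.4364
Stage 3 [55T→95T]: ω = 2850.4364×55/95 = 1650.2526 rpm, dir flips to −; running = −1650.2526

-1650.2526 rpm (opposite to input, |ω| = 1650.2526 rpm)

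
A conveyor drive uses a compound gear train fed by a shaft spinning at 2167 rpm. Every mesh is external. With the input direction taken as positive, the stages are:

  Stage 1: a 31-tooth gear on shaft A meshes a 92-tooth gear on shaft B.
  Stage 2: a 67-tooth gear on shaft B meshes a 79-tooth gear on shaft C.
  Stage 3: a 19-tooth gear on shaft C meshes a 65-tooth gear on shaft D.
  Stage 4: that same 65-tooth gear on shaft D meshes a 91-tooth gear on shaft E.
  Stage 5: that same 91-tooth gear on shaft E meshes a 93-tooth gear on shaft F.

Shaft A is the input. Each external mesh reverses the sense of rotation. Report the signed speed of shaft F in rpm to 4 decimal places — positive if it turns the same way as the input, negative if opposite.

Stage 1 [31T→92T]: ω = 2167.0000×31/92 = 730.1848 rpm, dir flips to −; running = −730.1848
Stage 2 [67T→79T]: ω = 730.1848×67/79 = 619.2706 rpm, dir flips to +; running = +619.2706
Stage 3 [19T→65T]: ω = 619.2706×19/65 = 181.0176 rpm, dir flips to −; running = −181.0176
Stage 4 [65T→91T]: ω = 181.0176×65/91 = 129.2983 rpm, dir flips to +; running = +129.2983
Stage 5 [91T→93T]: ω = 129.2983×91/93 = 126.5177 rpm, dir flips to −; running = −126.5177

-126.5177 rpm (opposite to input, |ω| = 126.5177 rpm)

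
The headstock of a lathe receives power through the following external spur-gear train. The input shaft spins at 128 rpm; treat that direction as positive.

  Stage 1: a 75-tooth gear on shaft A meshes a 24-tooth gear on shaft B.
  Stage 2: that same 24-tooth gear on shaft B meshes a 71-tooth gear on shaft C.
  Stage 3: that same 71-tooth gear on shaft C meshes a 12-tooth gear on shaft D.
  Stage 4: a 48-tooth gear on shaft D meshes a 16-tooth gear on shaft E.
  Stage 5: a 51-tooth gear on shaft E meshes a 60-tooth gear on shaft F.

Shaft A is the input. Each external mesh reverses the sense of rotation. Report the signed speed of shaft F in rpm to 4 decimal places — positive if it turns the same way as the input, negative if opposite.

-2040.0000 rpm (opposite to input, |ω| = 2040.0000 rpm)

Stage 1 [75T→24T]: ω = 128.0000×75/24 = 400.0000 rpm, dir flips to −; running = −400.0000
Stage 2 [24T→71T]: ω = 400.0000×24/71 = 135.2113 rpm, dir flips to +; running = +135.2113
Stage 3 [71T→12T]: ω = 135.2113×71/12 = 800.0000 rpm, dir flips to −; running = −800.0000
Stage 4 [48T→16T]: ω = 800.0000×48/16 = 2400.0000 rpm, dir flips to +; running = +2400.0000
Stage 5 [51T→60T]: ω = 2400.0000×51/60 = 2040.0000 rpm, dir flips to −; running = −2040.0000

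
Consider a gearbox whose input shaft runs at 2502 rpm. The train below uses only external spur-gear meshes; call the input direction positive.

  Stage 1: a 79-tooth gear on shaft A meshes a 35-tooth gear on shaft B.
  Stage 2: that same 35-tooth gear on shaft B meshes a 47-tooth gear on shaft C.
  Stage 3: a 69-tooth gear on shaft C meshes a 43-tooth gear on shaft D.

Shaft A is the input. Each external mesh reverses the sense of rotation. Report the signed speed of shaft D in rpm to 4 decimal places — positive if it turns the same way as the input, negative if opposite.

Stage 1 [79T→35T]: ω = 2502.0000×79/35 = 5647.3714 rpm, dir flips to −; running = −5647.3714
Stage 2 [35T→47T]: ω = 5647.3714×35/47 = 4205.4894 rpm, dir flips to +; running = +4205.4894
Stage 3 [69T→43T]: ω = 4205.4894×69/43 = 6748.3434 rpm, dir flips to −; running = −6748.3434

-6748.3434 rpm (opposite to input, |ω| = 6748.3434 rpm)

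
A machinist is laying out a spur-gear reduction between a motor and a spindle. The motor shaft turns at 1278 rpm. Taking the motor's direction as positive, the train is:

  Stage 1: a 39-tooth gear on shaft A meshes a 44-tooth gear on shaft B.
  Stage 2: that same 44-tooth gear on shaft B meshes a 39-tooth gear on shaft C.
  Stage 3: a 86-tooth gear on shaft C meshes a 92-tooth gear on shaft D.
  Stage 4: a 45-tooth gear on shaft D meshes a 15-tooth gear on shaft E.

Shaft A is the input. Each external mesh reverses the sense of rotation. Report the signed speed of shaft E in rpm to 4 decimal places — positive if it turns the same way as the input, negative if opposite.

+3583.9565 rpm (same as input, |ω| = 3583.9565 rpm)

Stage 1 [39T→44T]: ω = 1278.0000×39/44 = 1132.7727 rpm, dir flips to −; running = −1132.7727
Stage 2 [44T→39T]: ω = 1132.7727×44/39 = 1278.0000 rpm, dir flips to +; running = +1278.0000
Stage 3 [86T→92T]: ω = 1278.0000×86/92 = 1194.6522 rpm, dir flips to −; running = −1194.6522
Stage 4 [45T→15T]: ω = 1194.6522×45/15 = 3583.9565 rpm, dir flips to +; running = +3583.9565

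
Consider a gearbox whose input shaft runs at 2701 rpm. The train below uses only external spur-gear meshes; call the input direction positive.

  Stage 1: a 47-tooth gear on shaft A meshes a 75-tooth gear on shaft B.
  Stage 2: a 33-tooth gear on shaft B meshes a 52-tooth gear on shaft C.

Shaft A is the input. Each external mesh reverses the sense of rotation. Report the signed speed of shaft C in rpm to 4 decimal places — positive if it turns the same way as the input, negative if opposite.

Stage 1 [47T→75T]: ω = 2701.0000×47/75 = 1692.6267 rpm, dir flips to −; running = −1692.6267
Stage 2 [33T→52T]: ω = 1692.6267×33/52 = 1074.1669 rpm, dir flips to +; running = +1074.1669

+1074.1669 rpm (same as input, |ω| = 1074.1669 rpm)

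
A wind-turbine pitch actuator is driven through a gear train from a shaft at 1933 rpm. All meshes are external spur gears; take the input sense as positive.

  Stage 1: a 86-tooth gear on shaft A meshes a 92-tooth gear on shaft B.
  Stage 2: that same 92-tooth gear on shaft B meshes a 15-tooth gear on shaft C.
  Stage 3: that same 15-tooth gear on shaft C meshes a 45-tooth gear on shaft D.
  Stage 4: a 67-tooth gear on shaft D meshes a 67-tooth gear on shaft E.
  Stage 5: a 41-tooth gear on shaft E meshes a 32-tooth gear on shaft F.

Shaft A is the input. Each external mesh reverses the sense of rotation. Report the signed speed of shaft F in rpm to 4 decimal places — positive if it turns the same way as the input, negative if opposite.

-4733.1653 rpm (opposite to input, |ω| = 4733.1653 rpm)

Stage 1 [86T→92T]: ω = 1933.0000×86/92 = 1806.9348 rpm, dir flips to −; running = −1806.9348
Stage 2 [92T→15T]: ω = 1806.9348×92/15 = 11082.5333 rpm, dir flips to +; running = +11082.5333
Stage 3 [15T→45T]: ω = 11082.5333×15/45 = 3694.1778 rpm, dir flips to −; running = −3694.1778
Stage 4 [67T→67T]: ω = 3694.1778×67/67 = 3694.1778 rpm, dir flips to +; running = +3694.1778
Stage 5 [41T→32T]: ω = 3694.1778×41/32 = 4733.1653 rpm, dir flips to −; running = −4733.1653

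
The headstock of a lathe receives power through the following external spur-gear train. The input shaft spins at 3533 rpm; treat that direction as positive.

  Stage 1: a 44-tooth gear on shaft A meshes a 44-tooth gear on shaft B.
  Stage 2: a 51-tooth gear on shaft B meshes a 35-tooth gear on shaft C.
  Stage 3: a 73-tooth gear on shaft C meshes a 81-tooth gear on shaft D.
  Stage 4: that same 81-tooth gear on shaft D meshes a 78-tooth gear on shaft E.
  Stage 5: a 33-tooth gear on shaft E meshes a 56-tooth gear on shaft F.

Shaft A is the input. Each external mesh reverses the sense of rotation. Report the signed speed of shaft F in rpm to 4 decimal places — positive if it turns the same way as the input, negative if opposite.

Stage 1 [44T→44T]: ω = 3533.0000×44/44 = 3533.0000 rpm, dir flips to −; running = −3533.0000
Stage 2 [51T→35T]: ω = 3533.0000×51/35 = 5148.0857 rpm, dir flips to +; running = +5148.0857
Stage 3 [73T→81T]: ω = 5148.0857×73/81 = 4639.6328 rpm, dir flips to −; running = −4639.6328
Stage 4 [81T→78T]: ω = 4639.6328×81/78 = 4818.0802 rpm, dir flips to +; running = +4818.0802
Stage 5 [33T→56T]: ω = 4818.0802×33/56 = 2839.2258 rpm, dir flips to −; running = −2839.2258

-2839.2258 rpm (opposite to input, |ω| = 2839.2258 rpm)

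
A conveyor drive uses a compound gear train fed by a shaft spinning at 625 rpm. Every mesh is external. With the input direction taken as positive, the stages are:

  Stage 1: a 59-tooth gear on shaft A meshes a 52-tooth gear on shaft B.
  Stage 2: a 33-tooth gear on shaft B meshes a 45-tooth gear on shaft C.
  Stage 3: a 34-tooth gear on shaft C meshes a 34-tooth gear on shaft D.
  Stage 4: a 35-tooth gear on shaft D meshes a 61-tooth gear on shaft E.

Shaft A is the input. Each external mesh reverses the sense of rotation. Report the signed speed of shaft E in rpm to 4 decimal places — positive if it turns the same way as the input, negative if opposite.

Stage 1 [59T→52T]: ω = 625.0000×59/52 = 709.1346 rpm, dir flips to −; running = −709.1346
Stage 2 [33T→45T]: ω = 709.1346×33/45 = 520.0321 rpm, dir flips to +; running = +520.0321
Stage 3 [34T→34T]: ω = 520.0321×34/34 = 520.0321 rpm, dir flips to −; running = −520.0321
Stage 4 [35T→61T]: ω = 520.0321×35/61 = 298.3790 rpm, dir flips to +; running = +298.3790

+298.3790 rpm (same as input, |ω| = 298.3790 rpm)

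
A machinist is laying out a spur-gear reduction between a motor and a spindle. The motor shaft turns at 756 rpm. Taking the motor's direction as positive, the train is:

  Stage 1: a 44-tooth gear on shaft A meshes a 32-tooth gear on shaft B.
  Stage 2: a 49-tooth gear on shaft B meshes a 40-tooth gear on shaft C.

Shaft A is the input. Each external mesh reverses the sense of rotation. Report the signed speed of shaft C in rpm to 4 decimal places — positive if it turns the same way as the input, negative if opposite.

Stage 1 [44T→32T]: ω = 756.0000×44/32 = 1039.5000 rpm, dir flips to −; running = −1039.5000
Stage 2 [49T→40T]: ω = 1039.5000×49/40 = 1273.3875 rpm, dir flips to +; running = +1273.3875

+1273.3875 rpm (same as input, |ω| = 1273.3875 rpm)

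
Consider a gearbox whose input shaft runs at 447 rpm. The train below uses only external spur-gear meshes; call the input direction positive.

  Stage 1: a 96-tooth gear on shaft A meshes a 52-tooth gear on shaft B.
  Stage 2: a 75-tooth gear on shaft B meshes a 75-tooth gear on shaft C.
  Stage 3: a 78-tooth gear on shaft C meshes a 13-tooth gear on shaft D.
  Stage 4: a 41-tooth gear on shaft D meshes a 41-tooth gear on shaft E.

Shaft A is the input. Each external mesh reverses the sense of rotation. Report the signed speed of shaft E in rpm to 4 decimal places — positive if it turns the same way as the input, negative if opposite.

+4951.3846 rpm (same as input, |ω| = 4951.3846 rpm)

Stage 1 [96T→52T]: ω = 447.0000×96/52 = 825.2308 rpm, dir flips to −; running = −825.2308
Stage 2 [75T→75T]: ω = 825.2308×75/75 = 825.2308 rpm, dir flips to +; running = +825.2308
Stage 3 [78T→13T]: ω = 825.2308×78/13 = 4951.3846 rpm, dir flips to −; running = −4951.3846
Stage 4 [41T→41T]: ω = 4951.3846×41/41 = 4951.3846 rpm, dir flips to +; running = +4951.3846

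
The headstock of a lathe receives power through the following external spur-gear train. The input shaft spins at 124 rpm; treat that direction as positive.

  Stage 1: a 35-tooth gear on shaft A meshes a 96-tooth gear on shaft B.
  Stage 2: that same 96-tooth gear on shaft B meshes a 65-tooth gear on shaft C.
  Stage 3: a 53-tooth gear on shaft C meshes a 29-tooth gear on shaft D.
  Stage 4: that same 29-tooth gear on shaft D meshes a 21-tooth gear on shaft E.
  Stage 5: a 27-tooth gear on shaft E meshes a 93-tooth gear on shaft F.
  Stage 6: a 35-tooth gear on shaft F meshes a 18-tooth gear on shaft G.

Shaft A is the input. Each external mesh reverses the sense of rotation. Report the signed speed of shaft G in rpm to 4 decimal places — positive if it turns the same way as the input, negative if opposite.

Stage 1 [35T→96T]: ω = 124.0000×35/96 = 45.2083 rpm, dir flips to −; running = −45.2083
Stage 2 [96T→65T]: ω = 45.2083×96/65 = 66.7692 rpm, dir flips to +; running = +66.7692
Stage 3 [53T→29T]: ω = 66.7692×53/29 = 122.0265 rpm, dir flips to −; running = −122.0265
Stage 4 [29T→21T]: ω = 122.0265×29/21 = 168.5128 rpm, dir flips to +; running = +168.5128
Stage 5 [27T→93T]: ω = 168.5128×27/93 = 48.9231 rpm, dir flips to −; running = −48.9231
Stage 6 [35T→18T]: ω = 48.9231×35/18 = 95.1282 rpm, dir flips to +; running = +95.1282

+95.1282 rpm (same as input, |ω| = 95.1282 rpm)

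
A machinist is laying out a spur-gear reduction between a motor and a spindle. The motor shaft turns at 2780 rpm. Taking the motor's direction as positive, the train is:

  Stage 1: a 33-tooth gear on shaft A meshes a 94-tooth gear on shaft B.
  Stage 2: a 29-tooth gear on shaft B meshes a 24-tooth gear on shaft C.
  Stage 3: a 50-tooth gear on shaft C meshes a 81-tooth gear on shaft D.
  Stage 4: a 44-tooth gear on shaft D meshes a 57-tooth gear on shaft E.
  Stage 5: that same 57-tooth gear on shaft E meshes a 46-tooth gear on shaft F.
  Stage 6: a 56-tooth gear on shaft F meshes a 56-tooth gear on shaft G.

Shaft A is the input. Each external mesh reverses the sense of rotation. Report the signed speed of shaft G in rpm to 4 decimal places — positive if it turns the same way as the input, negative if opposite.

Stage 1 [33T→94T]: ω = 2780.0000×33/94 = 975.9574 rpm, dir flips to −; running = −975.9574
Stage 2 [29T→24T]: ω = 975.9574×29/24 = 1179.2819 rpm, dir flips to +; running = +1179.2819
Stage 3 [50T→81T]: ω = 1179.2819×50/81 = 727.9518 rpm, dir flips to −; running = −727.9518
Stage 4 [44T→57T]: ω = 727.9518×44/57 = 561.9277 rpm, dir flips to +; running = +561.9277
Stage 5 [57T→46T]: ω = 561.9277×57/46 = 696.3017 rpm, dir flips to −; running = −696.3017
Stage 6 [56T→56T]: ω = 696.3017×56/56 = 696.3017 rpm, dir flips to +; running = +696.3017

+696.3017 rpm (same as input, |ω| = 696.3017 rpm)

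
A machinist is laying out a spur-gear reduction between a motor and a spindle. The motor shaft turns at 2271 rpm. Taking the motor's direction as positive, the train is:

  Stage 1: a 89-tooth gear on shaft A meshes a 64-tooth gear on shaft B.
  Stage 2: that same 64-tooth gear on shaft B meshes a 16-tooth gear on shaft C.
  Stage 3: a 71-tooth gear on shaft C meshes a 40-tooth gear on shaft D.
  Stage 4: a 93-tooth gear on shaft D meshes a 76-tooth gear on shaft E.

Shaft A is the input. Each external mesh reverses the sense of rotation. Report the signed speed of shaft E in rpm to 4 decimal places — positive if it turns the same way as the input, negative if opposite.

Stage 1 [89T→64T]: ω = 2271.0000×89/64 = 3158.1094 rpm, dir flips to −; running = −3158.1094
Stage 2 [64T→16T]: ω = 3158.1094×64/16 = 12632.4375 rpm, dir flips to +; running = +12632.4375
Stage 3 [71T→40T]: ω = 12632.4375×71/40 = 22422.5766 rpm, dir flips to −; running = −22422.5766
Stage 4 [93T→76T]: ω = 22422.5766×93/76 = 27438.1529 rpm, dir flips to +; running = +27438.1529

+27438.1529 rpm (same as input, |ω| = 27438.1529 rpm)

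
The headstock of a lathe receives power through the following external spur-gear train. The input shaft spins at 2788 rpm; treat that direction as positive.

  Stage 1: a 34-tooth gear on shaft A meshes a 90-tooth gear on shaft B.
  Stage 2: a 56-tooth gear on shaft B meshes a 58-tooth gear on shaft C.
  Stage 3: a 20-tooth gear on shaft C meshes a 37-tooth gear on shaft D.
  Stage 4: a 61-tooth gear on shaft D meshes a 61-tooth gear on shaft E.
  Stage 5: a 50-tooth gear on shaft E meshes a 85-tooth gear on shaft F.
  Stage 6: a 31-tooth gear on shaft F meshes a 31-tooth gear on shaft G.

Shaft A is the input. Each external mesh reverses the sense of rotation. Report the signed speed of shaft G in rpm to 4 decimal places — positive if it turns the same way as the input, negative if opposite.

+323.3468 rpm (same as input, |ω| = 323.3468 rpm)

Stage 1 [34T→90T]: ω = 2788.0000×34/90 = 1053.2444 rpm, dir flips to −; running = −1053.2444
Stage 2 [56T→58T]: ω = 1053.2444×56/58 = 1016.9257 rpm, dir flips to +; running = +1016.9257
Stage 3 [20T→37T]: ω = 1016.9257×20/37 = 549.6896 rpm, dir flips to −; running = −549.6896
Stage 4 [61T→61T]: ω = 549.6896×61/61 = 549.6896 rpm, dir flips to +; running = +549.6896
Stage 5 [50T→85T]: ω = 549.6896×50/85 = 323.3468 rpm, dir flips to −; running = −323.3468
Stage 6 [31T→31T]: ω = 323.3468×31/31 = 323.3468 rpm, dir flips to +; running = +323.3468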